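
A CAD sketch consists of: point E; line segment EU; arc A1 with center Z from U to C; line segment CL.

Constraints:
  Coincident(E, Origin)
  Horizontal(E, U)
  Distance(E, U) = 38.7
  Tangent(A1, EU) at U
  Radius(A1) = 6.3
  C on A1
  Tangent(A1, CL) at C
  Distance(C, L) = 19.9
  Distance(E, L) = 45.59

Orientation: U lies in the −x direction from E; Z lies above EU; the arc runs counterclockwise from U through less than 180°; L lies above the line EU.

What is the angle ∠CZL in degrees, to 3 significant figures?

72.4°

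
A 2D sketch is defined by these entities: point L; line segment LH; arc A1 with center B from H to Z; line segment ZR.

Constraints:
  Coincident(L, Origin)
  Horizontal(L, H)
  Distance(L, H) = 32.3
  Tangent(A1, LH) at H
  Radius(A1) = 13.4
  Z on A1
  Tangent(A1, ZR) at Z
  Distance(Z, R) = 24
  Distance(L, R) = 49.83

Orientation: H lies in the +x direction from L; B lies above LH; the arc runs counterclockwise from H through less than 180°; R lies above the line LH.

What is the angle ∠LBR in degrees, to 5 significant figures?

105.22°

L is at the origin; L and H share the same y with |LH| = 32.3 and H on the +x side, so H = (32.300, 0.0000). Tangency of A1 to LH means the radius BH is perpendicular to LH, so B = H + (0, 13.4) = (32.300, 13.400). Since BZ ⟂ ZR (tangency), |BR| = √(13.4² + 24.0²) = 27.487 regardless of where Z sits on A1. So R lies on both circle(L, 49.83) and circle(B, 27.487); the above-LH intersection is R = (28.801, 40.664). Z is the foot of the tangent from R: Z = (43.073, 21.369).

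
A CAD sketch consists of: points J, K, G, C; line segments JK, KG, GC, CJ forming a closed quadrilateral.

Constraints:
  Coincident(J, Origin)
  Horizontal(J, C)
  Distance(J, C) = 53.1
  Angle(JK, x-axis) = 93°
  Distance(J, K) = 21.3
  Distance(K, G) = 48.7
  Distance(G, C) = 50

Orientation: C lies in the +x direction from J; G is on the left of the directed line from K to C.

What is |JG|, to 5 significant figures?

62.265

J is at the origin; J and C share the same y with |JC| = 53.1 and C in +x, so C = (53.1, 0). JK runs at 93.0° with |JK| = 21.3, so K = (-1.1148, 21.271). G is determined by |KG| = 48.7 and |GC| = 50.0 together: it lies at the intersection of circle(K, 48.7) and circle(C, 50.0). With |KC| = 58.238, the foot of the radical line on KC is 28.017 from K and the perpendicular offset is √(48.7² − 28.017²) = 39.834. Taking the left-of-KC solution: G = (39.516, 48.119).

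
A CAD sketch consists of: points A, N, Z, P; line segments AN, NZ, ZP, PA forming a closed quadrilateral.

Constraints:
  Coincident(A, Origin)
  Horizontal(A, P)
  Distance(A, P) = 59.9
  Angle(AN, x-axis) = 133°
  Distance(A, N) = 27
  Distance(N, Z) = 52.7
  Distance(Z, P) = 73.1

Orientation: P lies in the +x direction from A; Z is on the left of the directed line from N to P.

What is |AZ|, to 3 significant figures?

61.3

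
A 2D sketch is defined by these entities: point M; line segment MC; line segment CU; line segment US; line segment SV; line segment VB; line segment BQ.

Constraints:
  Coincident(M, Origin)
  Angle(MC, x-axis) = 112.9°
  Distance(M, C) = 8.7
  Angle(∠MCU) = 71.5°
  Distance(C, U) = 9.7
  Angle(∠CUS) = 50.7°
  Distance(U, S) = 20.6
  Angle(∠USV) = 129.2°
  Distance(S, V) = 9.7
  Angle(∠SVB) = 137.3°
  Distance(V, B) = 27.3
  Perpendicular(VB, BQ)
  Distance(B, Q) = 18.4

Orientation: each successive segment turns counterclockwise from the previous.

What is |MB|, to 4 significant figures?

37.45

∠USV = 129.2° gives SV at 41.50° from the x-axis; with |SV| = 9.7, V = (16.93, 4.698). ∠SVB = 137.3° gives VB at 84.20° from the x-axis; with |VB| = 27.3, B = (19.69, 31.86). Then |MB| = |B − M| = 37.45.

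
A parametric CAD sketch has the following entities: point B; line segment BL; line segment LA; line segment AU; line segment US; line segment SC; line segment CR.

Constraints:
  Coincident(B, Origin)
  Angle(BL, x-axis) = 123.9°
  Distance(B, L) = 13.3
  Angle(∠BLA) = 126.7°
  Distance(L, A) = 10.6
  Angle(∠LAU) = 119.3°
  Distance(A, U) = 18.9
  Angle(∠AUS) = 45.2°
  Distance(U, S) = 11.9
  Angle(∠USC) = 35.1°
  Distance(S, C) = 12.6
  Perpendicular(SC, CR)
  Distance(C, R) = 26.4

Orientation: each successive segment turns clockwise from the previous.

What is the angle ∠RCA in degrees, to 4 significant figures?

152.8°

∠USC = 35.1° gives SC at 90.20° from the x-axis; with |SC| = 12.6, C = (7.869, 27.13). SC is perpendicular to CR, so CR runs at 0.2000°; with |CR| = 26.4, R = (34.27, 27.22). Then cos ∠RCA = CR·CA / (|CR||CA|), giving 152.8°.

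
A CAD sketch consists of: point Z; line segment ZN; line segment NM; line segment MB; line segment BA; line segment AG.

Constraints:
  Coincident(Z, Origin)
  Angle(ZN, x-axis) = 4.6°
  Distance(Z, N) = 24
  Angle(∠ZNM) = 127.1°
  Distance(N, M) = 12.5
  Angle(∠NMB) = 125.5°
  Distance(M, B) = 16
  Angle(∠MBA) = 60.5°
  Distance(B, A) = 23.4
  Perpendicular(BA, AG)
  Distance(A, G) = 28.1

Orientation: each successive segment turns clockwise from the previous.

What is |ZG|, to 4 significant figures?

33.18

Z is at the origin; ZN runs at 4.6° with length 24.0, so N = (23.92, 1.925). ∠ZNM = 127.1° gives NM at -48.30° from the x-axis; with |NM| = 12.5, M = (32.24, -7.408). ∠NMB = 125.5° gives MB at -102.8° from the x-axis; with |MB| = 16.0, B = (28.69, -23.01). ∠MBA = 60.5° gives BA at 137.7° from the x-axis; with |BA| = 23.4, A = (11.39, -7.262). The perpendicularity gives AG at right angles to BA, so AG runs at 47.70°; with |AG| = 28.1, G = (30.30, 13.52). Then |ZG| = |G − Z| = 33.18.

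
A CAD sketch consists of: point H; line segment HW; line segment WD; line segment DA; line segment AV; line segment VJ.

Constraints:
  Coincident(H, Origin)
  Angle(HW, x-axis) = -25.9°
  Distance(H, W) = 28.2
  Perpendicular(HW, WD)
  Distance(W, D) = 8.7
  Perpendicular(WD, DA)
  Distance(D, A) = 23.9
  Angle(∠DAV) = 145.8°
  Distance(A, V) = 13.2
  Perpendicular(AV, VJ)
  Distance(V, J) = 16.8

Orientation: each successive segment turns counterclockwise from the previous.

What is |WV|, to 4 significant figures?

34.84

H is at the origin; HW runs at -25.9° with length 28.2, so W = (25.37, -12.32). HW ⟂ WD, so WD runs at 64.10°; with |WD| = 8.7, D = (29.17, -4.492). WD ⟂ DA, so DA runs at 154.1°; with |DA| = 23.9, A = (7.668, 5.948). ∠DAV = 145.8° gives AV at -171.7° from the x-axis; with |AV| = 13.2, V = (-5.393, 4.042). Then |WV| = |V − W| = 34.84.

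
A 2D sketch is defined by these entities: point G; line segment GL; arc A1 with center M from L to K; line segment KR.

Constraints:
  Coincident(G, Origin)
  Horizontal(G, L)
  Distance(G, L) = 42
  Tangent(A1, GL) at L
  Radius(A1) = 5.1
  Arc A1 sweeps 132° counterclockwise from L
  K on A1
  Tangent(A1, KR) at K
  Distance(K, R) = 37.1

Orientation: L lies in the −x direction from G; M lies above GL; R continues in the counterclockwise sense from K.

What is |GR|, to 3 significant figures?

72.6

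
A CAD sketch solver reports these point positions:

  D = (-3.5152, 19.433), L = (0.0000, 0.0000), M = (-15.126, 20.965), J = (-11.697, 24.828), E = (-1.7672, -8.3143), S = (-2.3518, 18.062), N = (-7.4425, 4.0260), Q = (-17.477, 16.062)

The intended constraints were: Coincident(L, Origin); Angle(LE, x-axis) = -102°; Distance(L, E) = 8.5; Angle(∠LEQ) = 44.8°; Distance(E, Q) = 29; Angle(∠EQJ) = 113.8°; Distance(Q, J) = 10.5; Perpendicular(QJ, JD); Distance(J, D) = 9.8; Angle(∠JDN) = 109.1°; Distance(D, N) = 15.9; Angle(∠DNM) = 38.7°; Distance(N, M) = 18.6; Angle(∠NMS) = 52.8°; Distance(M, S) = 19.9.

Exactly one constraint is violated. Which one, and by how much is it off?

Distance(M, S) = 19.9 — off by 6.80.

L = (0.00, 0.00) ✓; LE at -102.0° ✓; |LE| = 8.500 ✓; ∠LEQ = 44.80° ✓; |EQ| = 29.00 ✓; ∠EQJ = 113.8° ✓; |QJ| = 10.50 ✓; ∠(QJ, JD) = 90.00° ✓; |JD| = 9.800 ✓; ∠JDN = 109.1° ✓; |DN| = 15.90 ✓; ∠DNM = 38.70° ✓; |NM| = 18.60 ✓; ∠NMS = 52.80° ✓; |MS| = 13.10 ✗.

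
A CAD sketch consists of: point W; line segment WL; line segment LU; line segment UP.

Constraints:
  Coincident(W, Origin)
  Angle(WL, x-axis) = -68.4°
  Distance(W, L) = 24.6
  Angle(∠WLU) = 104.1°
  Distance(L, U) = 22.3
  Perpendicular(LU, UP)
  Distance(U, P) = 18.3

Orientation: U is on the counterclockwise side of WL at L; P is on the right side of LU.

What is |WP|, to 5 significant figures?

50.773

∠WLU = 104.1°, so LU runs at -68.4° + (180° − 104.1°) = 7.5000° from the x-axis; with |LU| = 22.3, U = L + 22.3·(cos 7.5000°, sin 7.5000°) = (31.165, -19.962). LU is perpendicular to UP; with |UP| = 18.3 on the right of LU, P = U + 18.3·(0.13053, -0.99144) = (33.554, -38.105). Then |WP| = |P − W| = 50.773.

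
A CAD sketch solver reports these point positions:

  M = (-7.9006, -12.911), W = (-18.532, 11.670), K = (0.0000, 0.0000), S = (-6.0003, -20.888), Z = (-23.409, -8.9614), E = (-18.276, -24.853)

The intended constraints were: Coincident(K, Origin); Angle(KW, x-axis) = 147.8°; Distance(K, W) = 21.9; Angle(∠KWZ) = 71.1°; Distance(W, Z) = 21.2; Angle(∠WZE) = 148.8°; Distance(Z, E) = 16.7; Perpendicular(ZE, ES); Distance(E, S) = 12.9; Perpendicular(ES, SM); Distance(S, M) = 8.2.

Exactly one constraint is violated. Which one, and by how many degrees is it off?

Perpendicular(ES, SM) — off by 4.50°.

K = (0.00, 0.00) ✓; KW at 147.8° ✓; |KW| = 21.90 ✓; ∠KWZ = 71.10° ✓; |WZ| = 21.20 ✓; ∠WZE = 148.8° ✓; |ZE| = 16.70 ✓; ∠(ZE, ES) = 90.00° ✓; |ES| = 12.90 ✓; ∠(ES, SM) = 85.50° ✗; |SM| = 8.200 ✓.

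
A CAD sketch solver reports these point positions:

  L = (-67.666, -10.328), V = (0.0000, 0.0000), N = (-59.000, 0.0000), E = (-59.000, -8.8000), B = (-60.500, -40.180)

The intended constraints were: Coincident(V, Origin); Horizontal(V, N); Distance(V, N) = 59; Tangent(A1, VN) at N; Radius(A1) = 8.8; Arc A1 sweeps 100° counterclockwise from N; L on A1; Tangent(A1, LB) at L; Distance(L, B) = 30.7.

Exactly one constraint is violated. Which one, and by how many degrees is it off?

Tangent(A1, LB) at L — off by 3.50°.

V = (0.00, 0.00) ✓; V.y = 0.00, N.y = 0.00 ✓; |VN| = 59.00 ✓; ∠(EN, NV) = 90.00° ✓; |EN| = 8.800 ✓; bearing(E→L) − bearing(E→N) = 100.0° ✓; |EL| = 8.800 ✓; ∠(EL, LB) = 86.50° ✗; |LB| = 30.70 ✓.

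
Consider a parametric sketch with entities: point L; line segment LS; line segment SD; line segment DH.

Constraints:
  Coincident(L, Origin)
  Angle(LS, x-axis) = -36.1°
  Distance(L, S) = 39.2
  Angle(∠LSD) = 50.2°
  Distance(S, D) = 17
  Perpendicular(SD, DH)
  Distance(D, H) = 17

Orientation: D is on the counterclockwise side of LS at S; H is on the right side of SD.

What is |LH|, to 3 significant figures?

47.8

L is at the origin; LS runs at -36.1° with length 39.2, so S = 39.2·(cos -36.1°, sin -36.1°) = (31.7, -23.1). ∠LSD = 50.2°, so SD runs at -36.1° + (180° − 50.2°) = 93.7° from the x-axis; with |SD| = 17.0, D = S + 17.0·(cos 93.7°, sin 93.7°) = (30.6, -6.13). The perpendicularity gives DH at right angles to SD; with |DH| = 17.0 on the right of SD, H = D + 17.0·(0.998, 0.0645) = (47.5, -5.03). Then |LH| = |H − L| = 47.8.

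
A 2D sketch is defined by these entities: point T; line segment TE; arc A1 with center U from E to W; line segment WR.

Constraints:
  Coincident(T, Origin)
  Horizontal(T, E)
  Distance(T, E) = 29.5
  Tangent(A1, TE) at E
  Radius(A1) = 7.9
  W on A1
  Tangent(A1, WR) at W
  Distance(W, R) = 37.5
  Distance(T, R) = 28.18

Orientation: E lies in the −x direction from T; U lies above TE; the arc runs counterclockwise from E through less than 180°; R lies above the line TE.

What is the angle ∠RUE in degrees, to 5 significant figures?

121.64°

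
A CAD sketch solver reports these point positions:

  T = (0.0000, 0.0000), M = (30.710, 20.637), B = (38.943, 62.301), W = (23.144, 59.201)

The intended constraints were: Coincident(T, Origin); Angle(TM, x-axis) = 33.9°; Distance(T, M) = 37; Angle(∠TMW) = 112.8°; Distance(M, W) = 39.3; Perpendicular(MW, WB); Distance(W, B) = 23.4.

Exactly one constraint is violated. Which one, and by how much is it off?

Distance(W, B) = 23.4 — off by 7.30.

T = (0.00, 0.00) ✓; TM at 33.90° ✓; |TM| = 37.00 ✓; ∠TMW = 112.8° ✓; |MW| = 39.30 ✓; ∠(MW, WB) = 90.00° ✓; |WB| = 16.10 ✗.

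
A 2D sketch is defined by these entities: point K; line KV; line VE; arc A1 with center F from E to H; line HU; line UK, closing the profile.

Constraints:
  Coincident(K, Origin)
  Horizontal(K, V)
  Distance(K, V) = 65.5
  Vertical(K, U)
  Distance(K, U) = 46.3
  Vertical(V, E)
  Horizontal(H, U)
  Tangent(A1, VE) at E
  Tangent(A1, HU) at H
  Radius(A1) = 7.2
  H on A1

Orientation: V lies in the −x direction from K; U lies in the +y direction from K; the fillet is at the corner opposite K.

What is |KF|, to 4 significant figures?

70.20

K is at the origin; K and V share the same y with |KV| = 65.5 and V on the −x side, so V = (-65.50, 0.000). K and U share the same x with |KU| = 46.3 and U on the +y side, so U = (0.000, 46.30). The virtual corner opposite K is at (-65.50, 46.30). A1 meets VE tangentially, so FE is at right angles to VE and since A1 is tangent to HU there, FH ⟂ HU, with radius 7.2, so the center F sits 7.2 in from both sides at F = (-58.30, 39.10). Then |KF| = |F − K| = 70.20.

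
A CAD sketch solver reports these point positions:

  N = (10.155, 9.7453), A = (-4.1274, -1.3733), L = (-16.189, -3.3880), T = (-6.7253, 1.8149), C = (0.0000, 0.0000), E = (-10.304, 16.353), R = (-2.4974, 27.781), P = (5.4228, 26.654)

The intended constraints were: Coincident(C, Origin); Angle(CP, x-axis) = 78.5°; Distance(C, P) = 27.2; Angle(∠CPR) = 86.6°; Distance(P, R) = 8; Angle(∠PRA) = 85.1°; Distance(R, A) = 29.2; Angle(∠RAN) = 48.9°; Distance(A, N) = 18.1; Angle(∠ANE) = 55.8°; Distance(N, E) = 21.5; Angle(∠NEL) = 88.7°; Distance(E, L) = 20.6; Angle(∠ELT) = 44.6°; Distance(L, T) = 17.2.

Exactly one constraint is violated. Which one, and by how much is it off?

Distance(L, T) = 17.2 — off by 6.40.

C = (0.00, 0.00) ✓; CP at 78.50° ✓; |CP| = 27.20 ✓; ∠CPR = 86.60° ✓; |PR| = 8.000 ✓; ∠PRA = 85.10° ✓; |RA| = 29.20 ✓; ∠RAN = 48.90° ✓; |AN| = 18.10 ✓; ∠ANE = 55.80° ✓; |NE| = 21.50 ✓; ∠NEL = 88.70° ✓; |EL| = 20.60 ✓; ∠ELT = 44.60° ✓; |LT| = 10.80 ✗.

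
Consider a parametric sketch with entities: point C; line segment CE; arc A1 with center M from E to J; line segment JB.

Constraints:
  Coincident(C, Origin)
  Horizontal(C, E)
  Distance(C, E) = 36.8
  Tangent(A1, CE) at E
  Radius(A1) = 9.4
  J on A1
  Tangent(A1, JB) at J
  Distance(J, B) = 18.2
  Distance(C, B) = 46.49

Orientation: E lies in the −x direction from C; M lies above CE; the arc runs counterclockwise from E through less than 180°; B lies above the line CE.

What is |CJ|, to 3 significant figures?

31.2

Checks: |MJ| = 9.400 ✓; ∠(MJ, JB) = 90.00° ✓; |JB| = 18.20 ✓; |CB| = 46.49 ✓.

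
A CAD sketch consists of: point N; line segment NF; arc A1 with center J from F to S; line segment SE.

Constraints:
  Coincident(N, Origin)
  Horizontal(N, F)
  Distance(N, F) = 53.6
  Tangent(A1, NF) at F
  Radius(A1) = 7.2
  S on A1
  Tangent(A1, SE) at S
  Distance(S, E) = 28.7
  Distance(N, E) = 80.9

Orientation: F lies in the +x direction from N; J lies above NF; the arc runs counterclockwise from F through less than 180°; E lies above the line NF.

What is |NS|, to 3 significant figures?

59.4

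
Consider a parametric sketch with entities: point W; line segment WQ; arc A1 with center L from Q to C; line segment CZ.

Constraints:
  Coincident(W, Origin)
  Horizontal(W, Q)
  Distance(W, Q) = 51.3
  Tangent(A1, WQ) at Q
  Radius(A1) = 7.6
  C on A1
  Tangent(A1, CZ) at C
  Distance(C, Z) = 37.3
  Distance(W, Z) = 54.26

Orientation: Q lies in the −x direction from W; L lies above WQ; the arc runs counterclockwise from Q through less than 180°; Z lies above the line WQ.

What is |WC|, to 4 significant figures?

44.31

Checks: W = (0.00, 0.00) ✓; |LC| = 7.600 ✓; ∠(LC, CZ) = 90.00° ✓; |CZ| = 37.30 ✓; |WZ| = 54.26 ✓.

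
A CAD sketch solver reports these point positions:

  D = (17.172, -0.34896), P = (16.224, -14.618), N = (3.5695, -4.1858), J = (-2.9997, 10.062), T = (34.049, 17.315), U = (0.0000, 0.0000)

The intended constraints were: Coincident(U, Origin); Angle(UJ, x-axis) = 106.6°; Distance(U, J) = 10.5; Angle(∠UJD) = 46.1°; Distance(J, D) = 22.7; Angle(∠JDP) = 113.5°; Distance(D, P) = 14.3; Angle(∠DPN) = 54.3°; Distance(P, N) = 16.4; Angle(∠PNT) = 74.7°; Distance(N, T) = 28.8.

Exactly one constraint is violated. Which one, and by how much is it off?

Distance(N, T) = 28.8 — off by 8.50.

U = (0.00, 0.00) ✓; UJ at 106.6° ✓; |UJ| = 10.50 ✓; ∠UJD = 46.10° ✓; |JD| = 22.70 ✓; ∠JDP = 113.5° ✓; |DP| = 14.30 ✓; ∠DPN = 54.30° ✓; |PN| = 16.40 ✓; ∠PNT = 74.70° ✓; |NT| = 37.30 ✗.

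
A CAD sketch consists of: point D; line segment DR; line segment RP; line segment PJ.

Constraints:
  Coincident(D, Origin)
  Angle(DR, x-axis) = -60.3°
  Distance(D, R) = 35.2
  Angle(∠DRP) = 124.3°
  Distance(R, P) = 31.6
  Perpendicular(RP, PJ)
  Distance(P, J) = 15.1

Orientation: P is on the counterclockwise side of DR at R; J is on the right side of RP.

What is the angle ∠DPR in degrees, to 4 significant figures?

29.48°

D is at the origin; DR runs at -60.3° with length 35.2, so R = 35.2·(cos -60.3°, sin -60.3°) = (17.44, -30.58). ∠DRP = 124.3°, so RP runs at -60.3° + (180° − 124.3°) = -4.600° from the x-axis; with |RP| = 31.6, P = R + 31.6·(cos -4.600°, sin -4.600°) = (48.94, -33.11). Then cos ∠DPR = PD·PR / (|PD||PR|), giving 29.48°.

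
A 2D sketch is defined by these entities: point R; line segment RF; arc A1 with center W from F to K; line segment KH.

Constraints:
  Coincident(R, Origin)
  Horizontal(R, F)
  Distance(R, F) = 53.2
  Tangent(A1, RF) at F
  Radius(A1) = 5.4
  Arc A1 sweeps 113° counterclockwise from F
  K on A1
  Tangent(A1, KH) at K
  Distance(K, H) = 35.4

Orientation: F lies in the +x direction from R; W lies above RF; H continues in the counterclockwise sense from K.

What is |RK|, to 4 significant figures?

58.65

R is at the origin; R and F share the same y with |RF| = 53.2 and F on the +x side, so F = (53.20, 0.000). A1 meets RF tangentially, so WF is at right angles to RF, so W = F + (0, 5.4) = (53.20, 5.400). On A1, F sits at bearing -90° from W; a 113° counterclockwise sweep puts K at bearing 23°, so K = W + 5.4·(cos 23°, sin 23°) = (58.17, 7.510). Then |RK| = |K − R| = 58.65.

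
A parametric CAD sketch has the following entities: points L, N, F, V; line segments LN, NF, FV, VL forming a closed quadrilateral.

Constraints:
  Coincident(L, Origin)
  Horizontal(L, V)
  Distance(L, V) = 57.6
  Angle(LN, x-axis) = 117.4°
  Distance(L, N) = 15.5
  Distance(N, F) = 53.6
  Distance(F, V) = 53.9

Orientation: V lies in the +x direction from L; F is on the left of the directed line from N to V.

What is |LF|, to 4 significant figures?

59.00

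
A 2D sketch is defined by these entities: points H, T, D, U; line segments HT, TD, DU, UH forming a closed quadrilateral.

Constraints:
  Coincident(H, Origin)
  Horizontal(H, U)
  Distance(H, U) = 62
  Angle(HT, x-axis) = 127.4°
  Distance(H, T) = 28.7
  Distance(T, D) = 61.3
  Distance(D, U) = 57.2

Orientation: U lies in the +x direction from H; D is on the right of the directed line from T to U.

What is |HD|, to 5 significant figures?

33.022

Checks: |HU| = 62.00 ✓; |HT| = 28.70 ✓; |TD| = 61.30 ✓; |DU| = 57.20 ✓.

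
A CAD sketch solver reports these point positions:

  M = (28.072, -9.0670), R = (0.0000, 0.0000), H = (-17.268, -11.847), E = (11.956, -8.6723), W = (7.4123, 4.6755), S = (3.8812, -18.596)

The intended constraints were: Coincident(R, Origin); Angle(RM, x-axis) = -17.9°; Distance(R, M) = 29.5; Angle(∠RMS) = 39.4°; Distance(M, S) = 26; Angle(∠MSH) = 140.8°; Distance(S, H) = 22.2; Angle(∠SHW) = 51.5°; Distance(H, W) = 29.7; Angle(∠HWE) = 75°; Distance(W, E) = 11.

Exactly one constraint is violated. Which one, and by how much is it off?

Distance(W, E) = 11 — off by 3.10.

R = (0.00, 0.00) ✓; RM at -17.90° ✓; |RM| = 29.50 ✓; ∠RMS = 39.40° ✓; |MS| = 26.00 ✓; ∠MSH = 140.8° ✓; |SH| = 22.20 ✓; ∠SHW = 51.50° ✓; |HW| = 29.70 ✓; ∠HWE = 75.00° ✓; |WE| = 14.10 ✗.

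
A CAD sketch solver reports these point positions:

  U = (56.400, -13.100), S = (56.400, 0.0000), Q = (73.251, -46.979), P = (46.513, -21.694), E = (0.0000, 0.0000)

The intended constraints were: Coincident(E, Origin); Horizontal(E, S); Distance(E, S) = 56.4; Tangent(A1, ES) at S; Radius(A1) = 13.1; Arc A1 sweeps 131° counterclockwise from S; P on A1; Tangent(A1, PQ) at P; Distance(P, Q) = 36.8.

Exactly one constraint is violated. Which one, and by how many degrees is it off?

Tangent(A1, PQ) at P — off by 5.60°.

E = (0.00, 0.00) ✓; E.y = 0.00, S.y = 0.00 ✓; |ES| = 56.40 ✓; ∠(US, SE) = 90.00° ✓; |US| = 13.10 ✓; bearing(U→P) − bearing(U→S) = 131.0° ✓; |UP| = 13.10 ✓; ∠(UP, PQ) = 84.40° ✗; |PQ| = 36.80 ✓.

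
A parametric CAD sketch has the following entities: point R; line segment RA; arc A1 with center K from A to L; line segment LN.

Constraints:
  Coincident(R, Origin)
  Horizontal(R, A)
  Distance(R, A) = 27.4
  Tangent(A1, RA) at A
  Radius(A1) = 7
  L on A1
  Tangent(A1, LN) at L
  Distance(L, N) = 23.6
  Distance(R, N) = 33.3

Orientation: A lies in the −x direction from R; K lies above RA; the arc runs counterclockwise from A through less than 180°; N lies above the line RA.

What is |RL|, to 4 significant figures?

21.31

Checks: |KL| = 7.000 ✓; ∠(KL, LN) = 90.00° ✓; |LN| = 23.60 ✓; |RN| = 33.30 ✓.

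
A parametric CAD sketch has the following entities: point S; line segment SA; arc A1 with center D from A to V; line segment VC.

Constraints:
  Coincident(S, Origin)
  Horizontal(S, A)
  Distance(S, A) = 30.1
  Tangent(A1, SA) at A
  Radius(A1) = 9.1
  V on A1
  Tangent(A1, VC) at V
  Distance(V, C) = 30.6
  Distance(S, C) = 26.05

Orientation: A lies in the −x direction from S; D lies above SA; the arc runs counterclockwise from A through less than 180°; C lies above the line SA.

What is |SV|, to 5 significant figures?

23.506

Checks: S = (0.00, 0.00) ✓; |DV| = 9.100 ✓; ∠(DV, VC) = 90.00° ✓; |VC| = 30.60 ✓; |SC| = 26.05 ✓.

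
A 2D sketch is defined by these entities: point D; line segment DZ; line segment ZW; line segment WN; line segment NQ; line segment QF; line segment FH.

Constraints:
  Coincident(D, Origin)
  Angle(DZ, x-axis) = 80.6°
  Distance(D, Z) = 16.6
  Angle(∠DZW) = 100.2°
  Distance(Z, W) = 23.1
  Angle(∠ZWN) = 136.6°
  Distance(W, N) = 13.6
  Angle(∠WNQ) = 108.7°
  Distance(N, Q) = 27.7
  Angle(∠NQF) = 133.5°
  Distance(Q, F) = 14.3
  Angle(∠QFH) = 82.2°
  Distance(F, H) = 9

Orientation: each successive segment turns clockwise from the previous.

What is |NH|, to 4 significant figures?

34.03

D is at the origin; DZ runs at 80.6° with length 16.6, so Z = (2.711, 16.38). ∠DZW = 100.2° gives ZW at 0.8000° from the x-axis; with |ZW| = 23.1, W = (25.81, 16.70). ∠ZWN = 136.6° gives WN at -42.60° from the x-axis; with |WN| = 13.6, N = (35.82, 7.494). ∠WNQ = 108.7° gives NQ at -113.9° from the x-axis; with |NQ| = 27.7, Q = (24.60, -17.83). ∠NQF = 133.5° gives QF at -160.4° from the x-axis; with |QF| = 14.3, F = (11.13, -22.63). ∠QFH = 82.2° gives FH at 101.8° from the x-axis; with |FH| = 9.0, H = (9.286, -13.82). Then |NH| = |H − N| = 34.03.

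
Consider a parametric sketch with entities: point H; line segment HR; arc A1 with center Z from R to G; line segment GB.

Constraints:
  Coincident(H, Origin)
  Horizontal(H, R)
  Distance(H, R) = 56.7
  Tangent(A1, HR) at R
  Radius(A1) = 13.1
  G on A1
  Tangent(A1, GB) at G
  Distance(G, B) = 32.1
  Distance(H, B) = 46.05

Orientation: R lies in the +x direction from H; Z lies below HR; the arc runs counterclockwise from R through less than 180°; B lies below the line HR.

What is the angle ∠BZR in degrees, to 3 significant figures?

129°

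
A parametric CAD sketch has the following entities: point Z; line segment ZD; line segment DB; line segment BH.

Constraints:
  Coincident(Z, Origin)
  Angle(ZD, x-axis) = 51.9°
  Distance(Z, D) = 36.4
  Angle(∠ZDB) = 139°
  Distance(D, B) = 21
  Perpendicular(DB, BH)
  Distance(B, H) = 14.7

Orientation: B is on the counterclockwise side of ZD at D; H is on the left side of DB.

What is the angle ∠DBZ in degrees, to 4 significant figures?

26.23°

Z is at the origin; ZD runs at 51.9° with length 36.4, so D = 36.4·(cos 51.9°, sin 51.9°) = (22.46, 28.64). ∠ZDB = 139.0°, so DB runs at 51.9° + (180° − 139.0°) = 92.90° from the x-axis; with |DB| = 21.0, B = D + 21.0·(cos 92.90°, sin 92.90°) = (21.40, 49.62). Then cos ∠DBZ = BD·BZ / (|BD||BZ|), giving 26.23°.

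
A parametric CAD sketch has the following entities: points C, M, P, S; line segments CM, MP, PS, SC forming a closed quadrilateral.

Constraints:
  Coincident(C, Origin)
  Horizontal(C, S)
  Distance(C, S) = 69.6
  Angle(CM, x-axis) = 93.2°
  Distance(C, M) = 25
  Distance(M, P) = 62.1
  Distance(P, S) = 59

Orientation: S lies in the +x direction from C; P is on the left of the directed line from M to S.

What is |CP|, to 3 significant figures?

76.8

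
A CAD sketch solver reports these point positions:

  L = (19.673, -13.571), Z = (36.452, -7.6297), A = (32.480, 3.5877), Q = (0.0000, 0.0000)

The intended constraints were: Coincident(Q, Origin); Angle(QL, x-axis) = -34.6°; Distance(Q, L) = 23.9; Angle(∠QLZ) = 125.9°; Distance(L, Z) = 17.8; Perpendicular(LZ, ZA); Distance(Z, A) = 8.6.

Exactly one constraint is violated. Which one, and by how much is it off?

Distance(Z, A) = 8.6 — off by 3.30.

Q = (0.00, 0.00) ✓; QL at -34.60° ✓; |QL| = 23.90 ✓; ∠QLZ = 125.9° ✓; |LZ| = 17.80 ✓; ∠(LZ, ZA) = 90.00° ✓; |ZA| = 11.90 ✗.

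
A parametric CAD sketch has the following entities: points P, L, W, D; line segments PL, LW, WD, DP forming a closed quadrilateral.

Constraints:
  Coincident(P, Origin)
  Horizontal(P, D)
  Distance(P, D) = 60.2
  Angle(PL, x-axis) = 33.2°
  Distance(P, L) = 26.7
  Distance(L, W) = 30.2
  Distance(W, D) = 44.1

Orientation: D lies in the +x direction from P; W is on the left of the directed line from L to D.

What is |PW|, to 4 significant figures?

55.94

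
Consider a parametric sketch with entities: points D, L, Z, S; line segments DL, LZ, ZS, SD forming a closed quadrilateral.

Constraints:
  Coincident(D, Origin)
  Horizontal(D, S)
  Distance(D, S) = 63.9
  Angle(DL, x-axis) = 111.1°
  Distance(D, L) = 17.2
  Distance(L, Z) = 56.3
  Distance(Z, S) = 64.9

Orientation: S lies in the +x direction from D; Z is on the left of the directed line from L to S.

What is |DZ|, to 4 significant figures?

65.53

D is at the origin; DS is horizontal with |DS| = 63.9 and S in +x, so S = (63.9, 0). DL runs at 111.1° with |DL| = 17.2, so L = (-6.192, 16.05). Z is determined by |LZ| = 56.3 and |ZS| = 64.9 together: it lies at the intersection of circle(L, 56.3) and circle(S, 64.9). With |LS| = 71.91, the foot of the radical line on LS is 28.70 from L and the perpendicular offset is √(56.3² − 28.70²) = 48.43. Taking the left-of-LS solution: Z = (32.60, 56.85).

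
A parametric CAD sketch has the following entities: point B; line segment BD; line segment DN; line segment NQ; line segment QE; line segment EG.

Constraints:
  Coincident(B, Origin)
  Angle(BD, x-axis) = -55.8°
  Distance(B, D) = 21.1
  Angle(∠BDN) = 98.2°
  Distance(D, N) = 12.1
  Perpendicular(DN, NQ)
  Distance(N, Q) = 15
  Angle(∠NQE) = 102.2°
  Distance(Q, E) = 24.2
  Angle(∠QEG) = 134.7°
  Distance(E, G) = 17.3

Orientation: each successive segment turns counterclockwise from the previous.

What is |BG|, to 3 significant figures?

25.2

B is at the origin; BD runs at -55.8° with length 21.1, so D = (11.9, -17.5). ∠BDN = 98.2° gives DN at 26.0° from the x-axis; with |DN| = 12.1, N = (22.7, -12.1). DN is perpendicular to NQ, so NQ runs at 116°; with |NQ| = 15.0, Q = (16.2, 1.33). ∠NQE = 102.2° gives QE at -166° from the x-axis; with |QE| = 24.2, E = (-7.34, -4.44). ∠QEG = 134.7° gives EG at -121° from the x-axis; with |EG| = 17.3, G = (-16.2, -19.3). Then |BG| = |G − B| = 25.2.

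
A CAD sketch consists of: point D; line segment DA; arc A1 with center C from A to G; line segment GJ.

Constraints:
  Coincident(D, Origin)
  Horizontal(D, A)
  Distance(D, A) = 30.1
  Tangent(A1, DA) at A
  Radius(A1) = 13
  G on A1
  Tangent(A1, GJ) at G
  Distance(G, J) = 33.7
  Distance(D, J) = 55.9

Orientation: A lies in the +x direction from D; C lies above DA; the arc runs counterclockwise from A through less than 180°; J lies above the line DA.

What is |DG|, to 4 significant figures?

45.78

Checks: |CG| = 13.00 ✓; ∠(CG, GJ) = 90.00° ✓; |GJ| = 33.70 ✓; |DJ| = 55.90 ✓.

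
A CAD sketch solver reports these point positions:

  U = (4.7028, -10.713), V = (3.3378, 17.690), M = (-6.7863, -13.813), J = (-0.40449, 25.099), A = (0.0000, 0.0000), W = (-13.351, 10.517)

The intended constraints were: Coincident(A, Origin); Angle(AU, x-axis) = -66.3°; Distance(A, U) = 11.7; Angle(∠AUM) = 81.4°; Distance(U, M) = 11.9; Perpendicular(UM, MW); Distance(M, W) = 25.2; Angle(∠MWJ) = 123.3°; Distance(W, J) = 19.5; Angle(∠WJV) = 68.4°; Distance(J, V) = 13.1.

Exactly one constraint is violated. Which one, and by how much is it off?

Distance(J, V) = 13.1 — off by 4.80.

A = (0.00, 0.00) ✓; AU at -66.30° ✓; |AU| = 11.70 ✓; ∠AUM = 81.40° ✓; |UM| = 11.90 ✓; ∠(UM, MW) = 90.00° ✓; |MW| = 25.20 ✓; ∠MWJ = 123.3° ✓; |WJ| = 19.50 ✓; ∠WJV = 68.40° ✓; |JV| = 8.300 ✗.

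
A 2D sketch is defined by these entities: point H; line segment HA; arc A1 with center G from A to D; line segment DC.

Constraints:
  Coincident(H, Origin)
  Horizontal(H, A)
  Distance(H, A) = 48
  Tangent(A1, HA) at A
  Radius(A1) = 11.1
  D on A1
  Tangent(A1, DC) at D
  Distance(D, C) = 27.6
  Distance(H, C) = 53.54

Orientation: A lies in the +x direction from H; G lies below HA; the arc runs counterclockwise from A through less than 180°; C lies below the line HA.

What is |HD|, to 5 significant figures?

38.541

Checks: H = (0.00, 0.00) ✓; |HA| = 48.00 ✓; |GD| = 11.10 ✓; ∠(GD, DC) = 90.00° ✓; |DC| = 27.60 ✓; |HC| = 53.54 ✓.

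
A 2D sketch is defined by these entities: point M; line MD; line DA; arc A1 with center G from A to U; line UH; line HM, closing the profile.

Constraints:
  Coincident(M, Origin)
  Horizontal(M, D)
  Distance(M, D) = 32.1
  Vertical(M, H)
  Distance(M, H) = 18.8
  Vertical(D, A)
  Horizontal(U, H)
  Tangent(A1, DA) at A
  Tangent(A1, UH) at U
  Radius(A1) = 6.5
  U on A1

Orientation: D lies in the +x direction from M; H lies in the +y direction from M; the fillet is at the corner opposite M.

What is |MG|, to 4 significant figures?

28.40

M is at the origin; M and D share the same y with |MD| = 32.1 and D on the +x side, so D = (32.10, 0.000). M and H share the same x with |MH| = 18.8 and H on the +y side, so H = (0.000, 18.80). The virtual corner opposite M is at (32.10, 18.80). The tangent condition forces GA to be normal to DA and tangency of A1 to UH means the radius GU is perpendicular to UH, with radius 6.5, so the center G sits 6.5 in from both sides at G = (25.60, 12.30). Then |MG| = |G − M| = 28.40.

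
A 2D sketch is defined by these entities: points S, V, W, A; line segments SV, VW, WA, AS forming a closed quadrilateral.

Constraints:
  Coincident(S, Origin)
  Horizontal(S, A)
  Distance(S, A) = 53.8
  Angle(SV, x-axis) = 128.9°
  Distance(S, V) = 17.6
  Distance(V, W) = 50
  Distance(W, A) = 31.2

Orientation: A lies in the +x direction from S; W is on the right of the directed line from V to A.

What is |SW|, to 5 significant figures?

33.032

Checks: |VW| = 50.00 ✓; |WA| = 31.20 ✓.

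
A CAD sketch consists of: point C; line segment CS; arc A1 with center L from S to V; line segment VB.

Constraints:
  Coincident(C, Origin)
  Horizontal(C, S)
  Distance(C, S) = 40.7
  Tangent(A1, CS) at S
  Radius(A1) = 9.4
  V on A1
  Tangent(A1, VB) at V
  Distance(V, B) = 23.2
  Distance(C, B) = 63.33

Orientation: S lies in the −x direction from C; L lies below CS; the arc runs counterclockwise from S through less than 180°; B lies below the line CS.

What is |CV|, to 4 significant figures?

50.16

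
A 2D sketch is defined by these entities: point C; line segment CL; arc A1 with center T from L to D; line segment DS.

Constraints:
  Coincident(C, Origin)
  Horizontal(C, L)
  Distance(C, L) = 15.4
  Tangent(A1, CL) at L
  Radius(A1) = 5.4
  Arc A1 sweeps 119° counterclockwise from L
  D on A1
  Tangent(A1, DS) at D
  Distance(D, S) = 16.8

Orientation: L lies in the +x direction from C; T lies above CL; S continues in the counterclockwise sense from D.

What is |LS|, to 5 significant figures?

22.968

C is at the origin; CL is horizontal with |CL| = 15.4 and L on the +x side, so L = (15.400, 0.0000). Tangency of A1 to CL means the radius TL is perpendicular to CL, so T = L + (0, 5.4) = (15.400, 5.4000). On A1, L sits at bearing -90° from T; a 119° counterclockwise sweep puts D at bearing 29°, so D = T + 5.4·(cos 29°, sin 29°) = (20.123, 8.0180). The tangent condition forces TD to be normal to DS, so DS runs along (−sin 29°, cos 29°); with |DS| = 16.8, S = (11.978, 22.712). Then |LS| = |S − L| = 22.968.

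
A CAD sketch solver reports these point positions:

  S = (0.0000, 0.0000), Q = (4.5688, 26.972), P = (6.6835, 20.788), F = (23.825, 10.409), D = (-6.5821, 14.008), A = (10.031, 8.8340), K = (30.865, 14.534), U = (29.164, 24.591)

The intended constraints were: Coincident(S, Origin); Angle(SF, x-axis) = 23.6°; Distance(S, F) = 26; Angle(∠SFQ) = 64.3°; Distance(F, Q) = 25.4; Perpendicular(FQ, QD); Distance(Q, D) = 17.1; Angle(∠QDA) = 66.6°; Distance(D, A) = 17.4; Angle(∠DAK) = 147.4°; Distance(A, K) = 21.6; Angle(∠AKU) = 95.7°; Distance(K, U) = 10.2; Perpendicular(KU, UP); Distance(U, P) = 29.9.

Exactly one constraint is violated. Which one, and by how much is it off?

Distance(U, P) = 29.9 — off by 7.10.

S = (0.00, 0.00) ✓; SF at 23.60° ✓; |SF| = 26.00 ✓; ∠SFQ = 64.30° ✓; |FQ| = 25.40 ✓; ∠(FQ, QD) = 90.00° ✓; |QD| = 17.10 ✓; ∠QDA = 66.60° ✓; |DA| = 17.40 ✓; ∠DAK = 147.4° ✓; |AK| = 21.60 ✓; ∠AKU = 95.70° ✓; |KU| = 10.20 ✓; ∠(KU, UP) = 90.00° ✓; |UP| = 22.80 ✗.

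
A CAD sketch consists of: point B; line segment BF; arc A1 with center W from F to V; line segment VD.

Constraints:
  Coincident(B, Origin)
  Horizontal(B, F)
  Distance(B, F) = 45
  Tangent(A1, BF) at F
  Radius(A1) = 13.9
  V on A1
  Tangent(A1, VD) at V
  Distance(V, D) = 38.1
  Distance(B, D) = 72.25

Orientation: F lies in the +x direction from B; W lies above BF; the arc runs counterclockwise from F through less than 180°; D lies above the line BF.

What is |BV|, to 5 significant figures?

60.997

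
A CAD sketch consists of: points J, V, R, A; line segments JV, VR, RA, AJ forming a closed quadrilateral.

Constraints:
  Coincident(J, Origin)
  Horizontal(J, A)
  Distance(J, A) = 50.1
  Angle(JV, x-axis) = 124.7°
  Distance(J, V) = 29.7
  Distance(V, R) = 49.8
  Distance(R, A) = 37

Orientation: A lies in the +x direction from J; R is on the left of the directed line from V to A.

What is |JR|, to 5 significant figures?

45.718

J is at the origin; JA is horizontal with |JA| = 50.1 and A in +x, so A = (50.1, 0). JV runs at 124.7° with |JV| = 29.7, so V = (-16.908, 24.418). R is determined by |VR| = 49.8 and |RA| = 37.0 together: it lies at the intersection of circle(V, 49.8) and circle(A, 37.0). With |VA| = 71.318, the foot of the radical line on VA is 43.448 from V and the perpendicular offset is √(49.8² − 43.448²) = 24.337. Taking the left-of-VA solution: R = (32.247, 32.408).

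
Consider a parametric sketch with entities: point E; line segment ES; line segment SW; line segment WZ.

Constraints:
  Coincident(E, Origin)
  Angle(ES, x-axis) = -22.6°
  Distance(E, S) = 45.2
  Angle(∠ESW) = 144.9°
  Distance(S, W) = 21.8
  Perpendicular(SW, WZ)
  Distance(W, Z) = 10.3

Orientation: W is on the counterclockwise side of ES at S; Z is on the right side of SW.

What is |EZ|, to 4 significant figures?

69.08

∠ESW = 144.9°, so SW runs at -22.6° + (180° − 144.9°) = 12.50° from the x-axis; with |SW| = 21.8, W = S + 21.8·(cos 12.50°, sin 12.50°) = (63.01, -12.65). SW ⟂ WZ; with |WZ| = 10.3 on the right of SW, Z = W + 10.3·(0.2164, -0.9763) = (65.24, -22.71). Then |EZ| = |Z − E| = 69.08.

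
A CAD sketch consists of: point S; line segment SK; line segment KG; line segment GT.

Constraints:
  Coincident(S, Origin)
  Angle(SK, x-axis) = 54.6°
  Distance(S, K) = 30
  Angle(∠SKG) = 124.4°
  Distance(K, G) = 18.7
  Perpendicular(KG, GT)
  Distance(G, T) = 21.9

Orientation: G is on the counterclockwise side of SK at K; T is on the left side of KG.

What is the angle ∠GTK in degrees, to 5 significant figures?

40.493°

∠SKG = 124.4°, so KG runs at 54.6° + (180° − 124.4°) = 110.20° from the x-axis; with |KG| = 18.7, G = K + 18.7·(cos 110.20°, sin 110.20°) = (10.921, 42.004). KG ⟂ GT; with |GT| = 21.9 on the left of KG, T = G + 21.9·(-0.93849, -0.34530) = (-9.6316, 34.442). Then cos ∠GTK = TG·TK / (|TG||TK|), giving 40.493°.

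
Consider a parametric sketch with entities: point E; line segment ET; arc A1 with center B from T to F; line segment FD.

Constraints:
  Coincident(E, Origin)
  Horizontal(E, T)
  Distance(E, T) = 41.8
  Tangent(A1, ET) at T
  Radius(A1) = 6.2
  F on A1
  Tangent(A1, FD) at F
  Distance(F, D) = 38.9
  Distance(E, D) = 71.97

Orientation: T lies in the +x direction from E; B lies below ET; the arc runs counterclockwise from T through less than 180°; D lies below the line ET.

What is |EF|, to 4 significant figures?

37.93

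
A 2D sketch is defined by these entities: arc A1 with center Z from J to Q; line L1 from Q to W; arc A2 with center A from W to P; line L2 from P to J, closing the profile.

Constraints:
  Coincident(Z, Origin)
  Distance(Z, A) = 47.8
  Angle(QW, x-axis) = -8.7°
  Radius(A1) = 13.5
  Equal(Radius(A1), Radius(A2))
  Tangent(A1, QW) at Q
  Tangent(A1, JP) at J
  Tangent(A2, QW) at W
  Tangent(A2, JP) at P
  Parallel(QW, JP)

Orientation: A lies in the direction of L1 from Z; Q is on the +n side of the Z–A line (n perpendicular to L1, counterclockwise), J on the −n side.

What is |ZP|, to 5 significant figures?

49.670

The slot axis is L1's direction at -8.7°, so u = (cos -8.7°, sin -8.7°) = (0.98849, -0.15126) and n = (−sin -8.7°, cos -8.7°) = (0.15126, 0.98849). Z is at the origin and A lies 47.8 along u from Z, so A = 47.8·u = (47.250, -7.2303). Tangency of A1 to both parallel lines with radius 13.5 puts Q and J at Z ± 13.5·n: Q = (2.0420, 13.345), J = (-2.0420, -13.345). Equal radii place W and P the same way about A: W = A + 13.5·n = (49.292, 6.1144), P = A − 13.5·n = (45.208, -20.575). Then |ZP| = |P − Z| = 49.670.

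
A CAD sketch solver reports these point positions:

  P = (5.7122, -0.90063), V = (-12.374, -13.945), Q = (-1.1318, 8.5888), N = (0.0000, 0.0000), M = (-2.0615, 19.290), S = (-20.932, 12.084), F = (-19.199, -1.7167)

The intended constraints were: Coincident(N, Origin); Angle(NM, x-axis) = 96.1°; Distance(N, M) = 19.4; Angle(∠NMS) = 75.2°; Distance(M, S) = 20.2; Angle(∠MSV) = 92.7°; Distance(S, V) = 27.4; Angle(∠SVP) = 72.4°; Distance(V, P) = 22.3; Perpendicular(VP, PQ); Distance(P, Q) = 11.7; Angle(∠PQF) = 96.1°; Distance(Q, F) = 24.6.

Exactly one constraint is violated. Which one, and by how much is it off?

Distance(Q, F) = 24.6 — off by 3.80.

N = (0.00, 0.00) ✓; NM at 96.10° ✓; |NM| = 19.40 ✓; ∠NMS = 75.20° ✓; |MS| = 20.20 ✓; ∠MSV = 92.70° ✓; |SV| = 27.40 ✓; ∠SVP = 72.40° ✓; |VP| = 22.30 ✓; ∠(VP, PQ) = 90.00° ✓; |PQ| = 11.70 ✓; ∠PQF = 96.10° ✓; |QF| = 20.80 ✗.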